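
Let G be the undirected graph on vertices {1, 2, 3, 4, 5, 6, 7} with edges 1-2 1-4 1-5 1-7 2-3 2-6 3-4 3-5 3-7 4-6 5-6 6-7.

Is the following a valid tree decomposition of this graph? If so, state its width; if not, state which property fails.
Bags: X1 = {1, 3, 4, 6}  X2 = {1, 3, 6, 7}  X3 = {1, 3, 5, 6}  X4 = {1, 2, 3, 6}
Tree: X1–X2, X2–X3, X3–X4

Yes; width 3.

Vertex coverage: the bags together contain {1, 2, 3, 4, 5, 6, 7}, the full vertex set. Edge coverage: each edge of G has both endpoints in at least one bag. Running intersection: for every vertex, the bags containing it form a connected subtree. All three properties hold, so this is a valid tree decomposition of width max|bag| − 1 = 3, and hence tw(G) ≤ 3.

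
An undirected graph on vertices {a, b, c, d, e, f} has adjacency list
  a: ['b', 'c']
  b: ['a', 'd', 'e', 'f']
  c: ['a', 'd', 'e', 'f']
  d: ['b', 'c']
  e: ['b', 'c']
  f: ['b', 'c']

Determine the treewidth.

2

A width-2 tree decomposition is:
Bags: B1 = {b, c, d}  B2 = {a, b, c}  B3 = {b, c, f}  B4 = {b, c, e}
Tree: B1–B2, B2–B3, B3–B4
The largest bag has 3 vertices, giving width 2; this decomposition certifies tw(G) ≤ 2. For the lower bound, G contains the cycle d–b–a–c–d, so G is not a forest; only forests have treewidth ≤ 1, hence tw(G) ≥ 2. Therefore the treewidth is 2.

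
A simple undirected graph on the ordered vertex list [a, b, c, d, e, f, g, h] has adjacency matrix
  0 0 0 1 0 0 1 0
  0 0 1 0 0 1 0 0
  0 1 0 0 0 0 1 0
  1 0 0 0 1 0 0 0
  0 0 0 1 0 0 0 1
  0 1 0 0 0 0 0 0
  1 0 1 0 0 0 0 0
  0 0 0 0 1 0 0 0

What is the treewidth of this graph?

A width-1 tree decomposition is:
Bags: B1 = {b, f}  B2 = {b, c}  B3 = {c, g}  B4 = {a, g}  B5 = {a, d}  B6 = {d, e}  B7 = {e, h}
Tree: B1–B2, B2–B3, B3–B4, B4–B5, B5–B6, B6–B7
The largest bag has 2 vertices, giving width 1; this decomposition certifies tw(G) ≤ 1. Since G has at least one edge (e.g. f–b), it is not an edgeless graph, so tw(G) ≥ 1. Hence tw(G) = 1 exactly.

1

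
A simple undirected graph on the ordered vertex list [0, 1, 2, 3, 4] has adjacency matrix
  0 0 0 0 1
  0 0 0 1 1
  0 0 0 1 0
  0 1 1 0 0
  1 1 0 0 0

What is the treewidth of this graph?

1

A width-1 tree decomposition is:
Bags: B1 = {1, 4}  B2 = {1, 3}  B3 = {2, 3}  B4 = {0, 4}
Tree: B1–B2, B2–B3, B1–B4
Each bag holds 2 vertices, so the decomposition has width 1, which upper-bounds the treewidth. G has an edge, so its treewidth is at least 1. Hence tw(G) = 1 exactly.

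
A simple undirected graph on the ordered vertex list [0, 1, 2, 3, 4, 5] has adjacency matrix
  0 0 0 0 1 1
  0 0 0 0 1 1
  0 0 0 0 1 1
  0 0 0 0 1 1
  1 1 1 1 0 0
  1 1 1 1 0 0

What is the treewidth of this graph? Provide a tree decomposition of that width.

The largest bag has 3 vertices, giving width 2; this decomposition certifies tw(G) ≤ 2. For the lower bound, G contains the cycle 5–0–4–3–5, so G is not a forest; only forests have treewidth ≤ 1, hence tw(G) ≥ 2. Combining the bounds, tw(G) = 2.

Treewidth 2.
Bags: B1 = {0, 4, 5}  B2 = {3, 4, 5}  B3 = {1, 4, 5}  B4 = {2, 4, 5}
Tree: B1–B2, B2–B3, B3–B4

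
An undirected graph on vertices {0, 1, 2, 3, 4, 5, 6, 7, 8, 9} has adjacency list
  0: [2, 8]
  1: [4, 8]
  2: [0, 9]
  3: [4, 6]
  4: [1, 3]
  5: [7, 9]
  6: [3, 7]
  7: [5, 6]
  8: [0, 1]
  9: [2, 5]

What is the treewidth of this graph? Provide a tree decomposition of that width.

Treewidth 2.
One such decomposition:
Bags: B1 = {0, 1, 8}  B2 = {0, 1, 2}  B3 = {1, 2, 9}  B4 = {1, 5, 9}  B5 = {1, 5, 7}  B6 = {1, 6, 7}  B7 = {1, 3, 6}  B8 = {1, 3, 4}
Tree: B1–B2, B2–B3, B3–B4, B4–B5, B5–B6, B6–B7, B7–B8

The largest bag has 3 vertices, giving width 2; this decomposition certifies tw(G) ≤ 2. The edges 1–8–0–2–9–5–7–6–3–4–1 form a cycle, so G is not a tree and its treewidth is at least 2. The upper and lower bounds meet at 2, so that is the treewidth.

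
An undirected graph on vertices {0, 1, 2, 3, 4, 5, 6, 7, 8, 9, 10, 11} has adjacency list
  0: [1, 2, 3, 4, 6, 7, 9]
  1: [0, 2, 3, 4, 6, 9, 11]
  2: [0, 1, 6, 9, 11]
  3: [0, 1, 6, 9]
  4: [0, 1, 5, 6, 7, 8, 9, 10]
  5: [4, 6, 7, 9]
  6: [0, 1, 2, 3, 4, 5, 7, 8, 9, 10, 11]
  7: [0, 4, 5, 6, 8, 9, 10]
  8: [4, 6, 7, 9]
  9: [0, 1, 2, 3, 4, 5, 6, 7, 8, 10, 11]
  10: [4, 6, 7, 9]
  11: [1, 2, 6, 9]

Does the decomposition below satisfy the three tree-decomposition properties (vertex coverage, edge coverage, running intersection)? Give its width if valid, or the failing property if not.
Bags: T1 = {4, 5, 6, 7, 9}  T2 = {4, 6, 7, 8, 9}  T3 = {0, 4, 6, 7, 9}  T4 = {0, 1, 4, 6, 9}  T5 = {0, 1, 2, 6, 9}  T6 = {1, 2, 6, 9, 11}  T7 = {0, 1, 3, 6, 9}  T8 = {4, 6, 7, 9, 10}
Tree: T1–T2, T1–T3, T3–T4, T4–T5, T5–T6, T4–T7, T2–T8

Vertex coverage: the bags together contain {0, 1, 2, 3, 4, 5, 6, 7, 8, 9, 10, 11}, the full vertex set. Edge coverage: each edge of G has both endpoints in at least one bag. Running intersection: for every vertex, the bags containing it form a connected subtree. All three properties hold, so this is a valid tree decomposition of width max|bag| − 1 = 4, and hence tw(G) ≤ 4.

Yes; width 4.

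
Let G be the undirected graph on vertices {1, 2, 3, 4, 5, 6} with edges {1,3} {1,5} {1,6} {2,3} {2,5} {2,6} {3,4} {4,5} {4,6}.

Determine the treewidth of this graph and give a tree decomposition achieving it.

Treewidth 3.
One such decomposition:
Bags: B1 = {3, 4, 5, 6}  B2 = {2, 3, 5, 6}  B3 = {1, 3, 5, 6}
Tree: B1–B2, B2–B3

Each bag holds 4 vertices, so the decomposition has width 3, which upper-bounds the treewidth. For the lower bound: the 4 vertex sets {4,6}, {2,5}, {3}, {1} are disjoint, each induces a connected subgraph, and every pair is joined by at least one edge of G. Contracting each set to a single vertex therefore yields K_{4} as a minor, and since treewidth is minor-monotone, tw(G) ≥ tw(K_{4}) = 3. Hence tw(G) = 3 exactly.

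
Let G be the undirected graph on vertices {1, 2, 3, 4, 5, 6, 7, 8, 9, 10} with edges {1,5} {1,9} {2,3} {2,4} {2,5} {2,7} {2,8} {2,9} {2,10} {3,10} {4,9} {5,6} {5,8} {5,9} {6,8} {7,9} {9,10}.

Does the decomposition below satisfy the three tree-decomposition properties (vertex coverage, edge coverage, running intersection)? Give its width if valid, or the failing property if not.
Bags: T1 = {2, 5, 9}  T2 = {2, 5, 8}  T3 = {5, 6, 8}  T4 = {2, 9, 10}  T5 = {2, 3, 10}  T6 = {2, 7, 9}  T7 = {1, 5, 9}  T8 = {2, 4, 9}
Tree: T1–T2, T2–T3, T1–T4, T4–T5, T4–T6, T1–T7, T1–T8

Yes; width 2.

Every vertex of G appears in some bag (union = {1, 2, 3, 4, 5, 6, 7, 8, 9, 10}); every edge is covered by a bag; and for each vertex v the set of bags containing v is connected in the bag tree. The decomposition is therefore valid. The largest bag has 3 vertices, so the width is 2.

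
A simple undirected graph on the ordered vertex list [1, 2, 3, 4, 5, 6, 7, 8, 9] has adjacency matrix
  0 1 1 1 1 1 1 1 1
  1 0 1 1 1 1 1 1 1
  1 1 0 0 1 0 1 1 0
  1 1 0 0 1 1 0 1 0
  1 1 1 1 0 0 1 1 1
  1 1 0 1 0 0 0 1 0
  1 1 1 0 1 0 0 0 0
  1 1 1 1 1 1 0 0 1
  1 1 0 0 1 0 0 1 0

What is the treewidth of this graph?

A width-4 tree decomposition is:
Bags: B1 = {1, 2, 3, 5, 8}  B2 = {1, 2, 4, 5, 8}  B3 = {1, 2, 4, 6, 8}  B4 = {1, 2, 5, 8, 9}  B5 = {1, 2, 3, 5, 7}
Tree: B1–B2, B2–B3, B1–B4, B1–B5
The largest bag has 5 vertices, giving width 4; this decomposition certifies tw(G) ≤ 4. On the other hand G contains the 5-clique {1, 2, 5, 8, 9}. A clique must lie in a single bag of any decomposition, so no decomposition can have width below 4. Hence tw(G) = 4 exactly.

4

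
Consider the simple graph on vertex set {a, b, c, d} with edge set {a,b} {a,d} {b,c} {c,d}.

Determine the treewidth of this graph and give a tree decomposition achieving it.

Every bag has size at most 3, so the width is 3 − 1 = 2 and tw(G) ≤ 2. The edges d–a–b–c–d form a cycle, so G is not a tree and its treewidth is at least 2. Combining the bounds, tw(G) = 2.

Treewidth 2.
Bags: B1 = {a, b, d}  B2 = {b, c, d}
Tree: B1–B2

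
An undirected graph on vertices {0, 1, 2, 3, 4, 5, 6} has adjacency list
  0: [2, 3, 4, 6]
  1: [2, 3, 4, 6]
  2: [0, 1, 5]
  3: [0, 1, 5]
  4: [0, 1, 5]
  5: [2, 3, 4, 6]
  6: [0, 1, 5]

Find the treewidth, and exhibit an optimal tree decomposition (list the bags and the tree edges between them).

Every bag has size at most 4, so the width is 4 − 1 = 3 and tw(G) ≤ 3. For the lower bound: the 4 vertex sets {4,5}, {1,6}, {0}, {3} are disjoint, each induces a connected subgraph, and every pair is joined by at least one edge of G. Contracting each set to a single vertex therefore yields K_{4} as a minor, and since treewidth is minor-monotone, tw(G) ≥ tw(K_{4}) = 3. The upper and lower bounds meet at 3, so that is the treewidth.

Treewidth 3.
One optimal decomposition is:
Bags: B1 = {0, 1, 4, 5}  B2 = {0, 1, 5, 6}  B3 = {0, 1, 3, 5}  B4 = {0, 1, 2, 5}
Tree: B1–B2, B2–B3, B3–B4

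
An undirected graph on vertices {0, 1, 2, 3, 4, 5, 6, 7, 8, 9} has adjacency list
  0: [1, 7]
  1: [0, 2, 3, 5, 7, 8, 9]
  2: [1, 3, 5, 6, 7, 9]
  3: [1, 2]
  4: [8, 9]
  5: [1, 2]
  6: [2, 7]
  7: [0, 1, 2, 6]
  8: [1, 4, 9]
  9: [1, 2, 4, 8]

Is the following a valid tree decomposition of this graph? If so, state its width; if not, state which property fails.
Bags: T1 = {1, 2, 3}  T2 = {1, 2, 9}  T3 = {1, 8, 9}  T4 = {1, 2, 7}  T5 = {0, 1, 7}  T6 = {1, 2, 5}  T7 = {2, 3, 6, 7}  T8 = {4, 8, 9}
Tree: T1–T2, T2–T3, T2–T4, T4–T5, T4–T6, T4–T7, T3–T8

No — bags containing vertex 3 are not connected in the tree.

A tree decomposition must satisfy three properties: every vertex lies in some bag; for every edge, both endpoints lie together in some bag; and for every vertex, the bags containing it form a connected subtree. Here bags containing vertex 3 are not connected in the tree, so the decomposition is invalid.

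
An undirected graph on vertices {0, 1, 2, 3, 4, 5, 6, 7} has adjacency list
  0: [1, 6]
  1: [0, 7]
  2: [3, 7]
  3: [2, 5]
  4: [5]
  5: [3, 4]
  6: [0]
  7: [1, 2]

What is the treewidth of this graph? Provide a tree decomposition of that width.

The largest bag has 2 vertices, giving width 1; this decomposition certifies tw(G) ≤ 1. Since G has at least one edge (e.g. 6–0), it is not an edgeless graph, so tw(G) ≥ 1. Combining the bounds, tw(G) = 1.

Treewidth 1.
Bags: B1 = {0, 6}  B2 = {0, 1}  B3 = {1, 7}  B4 = {2, 7}  B5 = {2, 3}  B6 = {3, 5}  B7 = {4, 5}
Tree: B1–B2, B2–B3, B3–B4, B4–B5, B5–B6, B6–B7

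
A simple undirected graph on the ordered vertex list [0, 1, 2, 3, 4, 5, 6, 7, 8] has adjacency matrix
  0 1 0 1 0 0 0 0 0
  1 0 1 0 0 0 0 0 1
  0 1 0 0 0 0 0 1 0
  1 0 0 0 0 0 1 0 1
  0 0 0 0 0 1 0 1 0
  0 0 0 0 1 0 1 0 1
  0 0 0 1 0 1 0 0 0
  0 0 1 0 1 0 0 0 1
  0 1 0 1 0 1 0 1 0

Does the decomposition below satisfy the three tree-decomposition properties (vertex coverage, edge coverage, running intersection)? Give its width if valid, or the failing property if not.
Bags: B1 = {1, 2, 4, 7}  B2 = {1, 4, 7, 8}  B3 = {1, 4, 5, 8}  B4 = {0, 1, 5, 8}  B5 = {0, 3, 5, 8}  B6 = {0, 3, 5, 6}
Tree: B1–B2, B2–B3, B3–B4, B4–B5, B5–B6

Vertex coverage: the bags together contain {0, 1, 2, 3, 4, 5, 6, 7, 8}, the full vertex set. Edge coverage: each edge of G has both endpoints in at least one bag. Running intersection: for every vertex, the bags containing it form a connected subtree. All three properties hold, so this is a valid tree decomposition of width max|bag| − 1 = 3, and hence tw(G) ≤ 3.

Yes; width 3.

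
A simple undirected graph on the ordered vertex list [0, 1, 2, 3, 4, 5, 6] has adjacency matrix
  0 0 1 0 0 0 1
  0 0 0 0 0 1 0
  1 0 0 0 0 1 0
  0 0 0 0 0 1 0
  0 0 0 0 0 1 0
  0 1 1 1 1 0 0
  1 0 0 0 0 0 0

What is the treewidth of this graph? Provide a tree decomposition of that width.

Treewidth 1.
Bags: B1 = {2, 5}  B2 = {4, 5}  B3 = {0, 2}  B4 = {0, 6}  B5 = {3, 5}  B6 = {1, 5}
Tree: B1–B2, B1–B3, B3–B4, B1–B5, B2–B6

Each bag holds 2 vertices, so the decomposition has width 1, which upper-bounds the treewidth. G has an edge, so its treewidth is at least 1. Combining the bounds, tw(G) = 1.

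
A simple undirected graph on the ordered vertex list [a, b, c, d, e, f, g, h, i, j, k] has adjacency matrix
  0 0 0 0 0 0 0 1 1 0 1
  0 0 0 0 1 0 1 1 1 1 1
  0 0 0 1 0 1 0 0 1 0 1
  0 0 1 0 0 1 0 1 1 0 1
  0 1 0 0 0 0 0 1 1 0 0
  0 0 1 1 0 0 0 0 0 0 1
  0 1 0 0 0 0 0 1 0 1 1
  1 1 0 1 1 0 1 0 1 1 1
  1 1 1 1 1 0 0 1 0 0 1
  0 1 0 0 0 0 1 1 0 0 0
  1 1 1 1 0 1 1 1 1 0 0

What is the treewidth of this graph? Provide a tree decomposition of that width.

Every bag has size at most 4, so the width is 4 − 1 = 3 and tw(G) ≤ 3. For the lower bound, the 4 vertices {b, g, h, j} are pairwise adjacent, and any tree decomposition puts a clique entirely inside one bag — forcing width ≥ 3. The upper and lower bounds meet at 3, so that is the treewidth.

Treewidth 3.
One such decomposition:
Bags: B1 = {c, d, i, k}  B2 = {d, h, i, k}  B3 = {b, h, i, k}  B4 = {b, g, h, k}  B5 = {b, g, h, j}  B6 = {a, h, i, k}  B7 = {b, e, h, i}  B8 = {c, d, f, k}
Tree: B1–B2, B2–B3, B3–B4, B4–B5, B3–B6, B3–B7, B1–B8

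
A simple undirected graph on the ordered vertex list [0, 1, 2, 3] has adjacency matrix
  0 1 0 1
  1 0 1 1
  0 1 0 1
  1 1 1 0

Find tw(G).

2

A width-2 tree decomposition is:
Bags: B1 = {0, 1, 3}  B2 = {1, 2, 3}
Tree: B1–B2
Every bag has size at most 3, so the width is 3 − 1 = 2 and tw(G) ≤ 2. On the other hand G contains the 3-clique {0, 1, 3}. A clique must lie in a single bag of any decomposition, so no decomposition can have width below 2. Combining the bounds, tw(G) = 2.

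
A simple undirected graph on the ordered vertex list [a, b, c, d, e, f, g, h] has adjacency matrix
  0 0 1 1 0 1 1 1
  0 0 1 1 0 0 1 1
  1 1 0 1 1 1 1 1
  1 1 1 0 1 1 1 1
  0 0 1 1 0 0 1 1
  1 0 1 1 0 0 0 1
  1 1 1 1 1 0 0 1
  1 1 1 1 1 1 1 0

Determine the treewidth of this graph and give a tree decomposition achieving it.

Every bag has size at most 5, so the width is 5 − 1 = 4 and tw(G) ≤ 4. Conversely, {c, d, e, g, h} is a clique of size 5, and the vertices of any clique must share a bag in every tree decomposition; so some bag has ≥ 5 vertices and tw(G) ≥ 4. Combining the bounds, tw(G) = 4.

Treewidth 4.
One optimal decomposition is:
Bags: B1 = {b, c, d, g, h}  B2 = {a, c, d, g, h}  B3 = {c, d, e, g, h}  B4 = {a, c, d, f, h}
Tree: B1–B2, B1–B3, B2–B4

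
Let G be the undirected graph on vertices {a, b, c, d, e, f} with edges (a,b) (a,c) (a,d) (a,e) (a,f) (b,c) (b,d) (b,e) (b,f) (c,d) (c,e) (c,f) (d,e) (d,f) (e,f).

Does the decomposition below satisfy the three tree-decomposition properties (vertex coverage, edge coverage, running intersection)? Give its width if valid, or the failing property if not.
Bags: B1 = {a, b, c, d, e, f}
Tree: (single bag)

Yes; width 5.

Checking the three conditions: (i) the bags cover all of {a, b, c, d, e, f}; (ii) for each edge, some bag contains both endpoints; (iii) the bags containing any fixed vertex form a subtree. All hold, so the decomposition is valid with width 6 − 1 = 5.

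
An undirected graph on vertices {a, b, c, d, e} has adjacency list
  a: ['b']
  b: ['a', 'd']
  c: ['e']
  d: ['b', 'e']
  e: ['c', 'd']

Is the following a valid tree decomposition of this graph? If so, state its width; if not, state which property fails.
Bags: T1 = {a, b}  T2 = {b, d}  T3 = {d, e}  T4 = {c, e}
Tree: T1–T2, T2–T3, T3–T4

Every vertex of G appears in some bag (union = {a, b, c, d, e}); every edge is covered by a bag; and for each vertex v the set of bags containing v is connected in the bag tree. The decomposition is therefore valid. The largest bag has 2 vertices, so the width is 1.

Yes; width 1.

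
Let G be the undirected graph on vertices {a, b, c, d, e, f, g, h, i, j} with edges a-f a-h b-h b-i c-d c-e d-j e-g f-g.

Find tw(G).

1

A width-1 tree decomposition is:
Bags: B1 = {d, j}  B2 = {c, d}  B3 = {c, e}  B4 = {e, g}  B5 = {f, g}  B6 = {a, f}  B7 = {a, h}  B8 = {b, h}  B9 = {b, i}
Tree: B1–B2, B2–B3, B3–B4, B4–B5, B5–B6, B6–B7, B7–B8, B8–B9
Every bag has size at most 2, so the width is 2 − 1 = 1 and tw(G) ≤ 1. Any graph with an edge has treewidth ≥ 1, and G has the edge j–d. Therefore the treewidth is 1.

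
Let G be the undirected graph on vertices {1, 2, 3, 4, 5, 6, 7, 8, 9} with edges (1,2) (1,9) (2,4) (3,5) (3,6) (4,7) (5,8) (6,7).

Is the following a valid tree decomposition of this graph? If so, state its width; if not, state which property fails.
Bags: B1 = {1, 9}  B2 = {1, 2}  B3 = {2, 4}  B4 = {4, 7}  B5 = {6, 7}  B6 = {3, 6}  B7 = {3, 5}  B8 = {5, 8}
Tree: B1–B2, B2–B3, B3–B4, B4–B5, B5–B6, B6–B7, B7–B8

Vertex coverage: the bags together contain {1, 2, 3, 4, 5, 6, 7, 8, 9}, the full vertex set. Edge coverage: each edge of G has both endpoints in at least one bag. Running intersection: for every vertex, the bags containing it form a connected subtree. All three properties hold, so this is a valid tree decomposition of width max|bag| − 1 = 1, and hence tw(G) ≤ 1.

Yes; width 1.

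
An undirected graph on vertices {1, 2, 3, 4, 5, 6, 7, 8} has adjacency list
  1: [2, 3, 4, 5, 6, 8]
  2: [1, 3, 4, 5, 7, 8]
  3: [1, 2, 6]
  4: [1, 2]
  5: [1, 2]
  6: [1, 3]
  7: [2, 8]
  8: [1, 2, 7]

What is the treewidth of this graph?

A width-2 tree decomposition is:
Bags: B1 = {2, 7, 8}  B2 = {1, 2, 8}  B3 = {1, 2, 4}  B4 = {1, 2, 3}  B5 = {1, 3, 6}  B6 = {1, 2, 5}
Tree: B1–B2, B2–B3, B3–B4, B4–B5, B2–B6
The largest bag has 3 vertices, giving width 2; this decomposition certifies tw(G) ≤ 2. Conversely, {1, 2, 8} is a clique of size 3, and the vertices of any clique must share a bag in every tree decomposition; so some bag has ≥ 3 vertices and tw(G) ≥ 2. The upper and lower bounds meet at 2, so that is the treewidth.

2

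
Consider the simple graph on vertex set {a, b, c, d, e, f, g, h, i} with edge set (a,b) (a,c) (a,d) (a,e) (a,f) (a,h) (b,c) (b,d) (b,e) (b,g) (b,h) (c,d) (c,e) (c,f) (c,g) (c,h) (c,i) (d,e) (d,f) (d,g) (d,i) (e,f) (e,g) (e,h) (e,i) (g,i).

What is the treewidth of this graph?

4

A width-4 tree decomposition is:
Bags: B1 = {b, c, d, e, g}  B2 = {a, b, c, d, e}  B3 = {a, b, c, e, h}  B4 = {c, d, e, g, i}  B5 = {a, c, d, e, f}
Tree: B1–B2, B2–B3, B1–B4, B2–B5
The largest bag has 5 vertices, giving width 4; this decomposition certifies tw(G) ≤ 4. Conversely, {b, c, d, e, g} is a clique of size 5, and the vertices of any clique must share a bag in every tree decomposition; so some bag has ≥ 5 vertices and tw(G) ≥ 4. The upper and lower bounds meet at 4, so that is the treewidth.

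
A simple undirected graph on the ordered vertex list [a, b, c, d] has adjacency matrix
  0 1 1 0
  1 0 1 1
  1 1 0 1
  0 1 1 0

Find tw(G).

2

A width-2 tree decomposition is:
Bags: B1 = {a, b, c}  B2 = {b, c, d}
Tree: B1–B2
Each bag holds 3 vertices, so the decomposition has width 2, which upper-bounds the treewidth. Conversely, {b, c, d} is a clique of size 3, and the vertices of any clique must share a bag in every tree decomposition; so some bag has ≥ 3 vertices and tw(G) ≥ 2. Combining the bounds, tw(G) = 2.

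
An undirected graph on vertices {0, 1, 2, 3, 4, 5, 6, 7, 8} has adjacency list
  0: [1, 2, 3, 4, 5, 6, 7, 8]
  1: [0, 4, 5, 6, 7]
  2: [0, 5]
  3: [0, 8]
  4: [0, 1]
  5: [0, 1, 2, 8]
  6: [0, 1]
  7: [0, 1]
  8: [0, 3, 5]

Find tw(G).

A width-2 tree decomposition is:
Bags: B1 = {0, 1, 5}  B2 = {0, 5, 8}  B3 = {0, 2, 5}  B4 = {0, 1, 6}  B5 = {0, 1, 4}  B6 = {0, 3, 8}  B7 = {0, 1, 7}
Tree: B1–B2, B2–B3, B1–B4, B1–B5, B2–B6, B1–B7
Every bag has size at most 3, so the width is 3 − 1 = 2 and tw(G) ≤ 2. For the lower bound, the 3 vertices {0, 3, 8} are pairwise adjacent, and any tree decomposition puts a clique entirely inside one bag — forcing width ≥ 2. The upper and lower bounds meet at 2, so that is the treewidth.

2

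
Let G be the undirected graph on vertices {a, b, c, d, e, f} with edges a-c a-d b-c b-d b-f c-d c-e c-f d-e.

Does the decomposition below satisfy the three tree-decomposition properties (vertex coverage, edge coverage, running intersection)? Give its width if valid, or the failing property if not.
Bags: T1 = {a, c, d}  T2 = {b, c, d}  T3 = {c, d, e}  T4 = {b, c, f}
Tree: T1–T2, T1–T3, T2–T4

Yes; width 2.

Vertex coverage: the bags together contain {a, b, c, d, e, f}, the full vertex set. Edge coverage: each edge of G has both endpoints in at least one bag. Running intersection: for every vertex, the bags containing it form a connected subtree. All three properties hold, so this is a valid tree decomposition of width max|bag| − 1 = 2, and hence tw(G) ≤ 2.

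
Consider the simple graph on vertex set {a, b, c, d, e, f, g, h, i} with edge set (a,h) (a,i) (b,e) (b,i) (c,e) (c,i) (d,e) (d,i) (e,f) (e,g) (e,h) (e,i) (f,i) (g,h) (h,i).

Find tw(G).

A width-2 tree decomposition is:
Bags: B1 = {b, e, i}  B2 = {d, e, i}  B3 = {e, h, i}  B4 = {e, f, i}  B5 = {e, g, h}  B6 = {c, e, i}  B7 = {a, h, i}
Tree: B1–B2, B2–B3, B1–B4, B3–B5, B2–B6, B3–B7
Each bag holds 3 vertices, so the decomposition has width 2, which upper-bounds the treewidth. Conversely, {e, g, h} is a clique of size 3, and the vertices of any clique must share a bag in every tree decomposition; so some bag has ≥ 3 vertices and tw(G) ≥ 2. The upper and lower bounds meet at 2, so that is the treewidth.

2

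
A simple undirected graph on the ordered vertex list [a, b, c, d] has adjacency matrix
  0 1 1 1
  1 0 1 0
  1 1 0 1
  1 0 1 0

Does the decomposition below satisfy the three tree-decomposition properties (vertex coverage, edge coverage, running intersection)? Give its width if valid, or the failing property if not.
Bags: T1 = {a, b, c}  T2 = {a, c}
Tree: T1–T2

A tree decomposition must satisfy three properties: every vertex lies in some bag; for every edge, both endpoints lie together in some bag; and for every vertex, the bags containing it form a connected subtree. Here vertex d appears in no bag, so the decomposition is invalid.

No — vertex d appears in no bag.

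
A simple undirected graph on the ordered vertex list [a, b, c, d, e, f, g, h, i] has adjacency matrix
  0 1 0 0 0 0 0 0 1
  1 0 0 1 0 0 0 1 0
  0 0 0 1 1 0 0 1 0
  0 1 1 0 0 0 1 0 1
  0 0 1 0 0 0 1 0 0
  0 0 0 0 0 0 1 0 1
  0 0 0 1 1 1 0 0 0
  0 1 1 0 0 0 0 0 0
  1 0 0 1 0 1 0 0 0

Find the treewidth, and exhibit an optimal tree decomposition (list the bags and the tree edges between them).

The largest bag has 4 vertices, giving width 3; this decomposition certifies tw(G) ≤ 3. For the lower bound: the 4 vertex sets {a,b,h}, {c}, {d}, {e,f,g,i} are disjoint, each induces a connected subgraph, and every pair is joined by at least one edge of G. Contracting each set to a single vertex therefore yields K_{4} as a minor, and since treewidth is minor-monotone, tw(G) ≥ tw(K_{4}) = 3. Combining the bounds, tw(G) = 3.

Treewidth 3.
One optimal decomposition is:
Bags: B1 = {a, b, c, h}  B2 = {a, b, c, d}  B3 = {a, c, d, i}  B4 = {c, d, e, i}  B5 = {d, e, g, i}  B6 = {e, f, g, i}
Tree: B1–B2, B2–B3, B3–B4, B4–B5, B5–B6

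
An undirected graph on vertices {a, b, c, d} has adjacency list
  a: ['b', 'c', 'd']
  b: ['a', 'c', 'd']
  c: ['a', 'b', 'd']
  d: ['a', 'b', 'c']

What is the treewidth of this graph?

A width-3 tree decomposition is:
Bags: B1 = {a, b, c, d}
Tree: (single bag)
With just one bag of size 4, the width is 4 − 1 = 3, so tw(G) ≤ 3. On the other hand G contains the 4-clique {a, b, c, d}. A clique must lie in a single bag of any decomposition, so no decomposition can have width below 3. Therefore the treewidth is 3.

3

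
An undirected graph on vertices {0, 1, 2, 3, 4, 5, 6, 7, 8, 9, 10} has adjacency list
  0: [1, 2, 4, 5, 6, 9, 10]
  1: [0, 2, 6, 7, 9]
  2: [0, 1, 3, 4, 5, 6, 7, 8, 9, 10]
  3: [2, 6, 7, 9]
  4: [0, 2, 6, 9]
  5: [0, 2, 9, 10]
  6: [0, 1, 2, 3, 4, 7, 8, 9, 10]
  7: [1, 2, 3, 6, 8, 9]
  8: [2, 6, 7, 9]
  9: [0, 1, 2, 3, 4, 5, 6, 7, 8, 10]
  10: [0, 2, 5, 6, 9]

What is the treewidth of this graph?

A width-4 tree decomposition is:
Bags: B1 = {2, 3, 6, 7, 9}  B2 = {1, 2, 6, 7, 9}  B3 = {2, 6, 7, 8, 9}  B4 = {0, 1, 2, 6, 9}  B5 = {0, 2, 6, 9, 10}  B6 = {0, 2, 5, 9, 10}  B7 = {0, 2, 4, 6, 9}
Tree: B1–B2, B1–B3, B2–B4, B4–B5, B5–B6, B5–B7
Every bag has size at most 5, so the width is 5 − 1 = 4 and tw(G) ≤ 4. Conversely, {0, 2, 5, 9, 10} is a clique of size 5, and the vertices of any clique must share a bag in every tree decomposition; so some bag has ≥ 5 vertices and tw(G) ≥ 4. Therefore the treewidth is 4.

4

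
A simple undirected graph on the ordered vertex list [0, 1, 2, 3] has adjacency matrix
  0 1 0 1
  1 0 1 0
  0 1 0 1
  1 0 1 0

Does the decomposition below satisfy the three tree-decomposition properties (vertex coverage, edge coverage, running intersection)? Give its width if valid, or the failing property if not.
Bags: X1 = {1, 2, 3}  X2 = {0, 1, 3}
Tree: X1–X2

Yes; width 2.

Checking the three conditions: (i) the bags cover all of {0, 1, 2, 3}; (ii) for each edge, some bag contains both endpoints; (iii) the bags containing any fixed vertex form a subtree. All hold, so the decomposition is valid with width 3 − 1 = 2.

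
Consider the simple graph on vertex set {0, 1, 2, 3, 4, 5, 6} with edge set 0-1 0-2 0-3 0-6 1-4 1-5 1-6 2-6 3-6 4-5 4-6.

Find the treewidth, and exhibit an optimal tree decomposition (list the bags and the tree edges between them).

Treewidth 2.
One such decomposition:
Bags: B1 = {0, 1, 6}  B2 = {0, 3, 6}  B3 = {1, 4, 6}  B4 = {1, 4, 5}  B5 = {0, 2, 6}
Tree: B1–B2, B1–B3, B3–B4, B1–B5

Each bag holds 3 vertices, so the decomposition has width 2, which upper-bounds the treewidth. Conversely, {1, 4, 5} is a clique of size 3, and the vertices of any clique must share a bag in every tree decomposition; so some bag has ≥ 3 vertices and tw(G) ≥ 2. Combining the bounds, tw(G) = 2.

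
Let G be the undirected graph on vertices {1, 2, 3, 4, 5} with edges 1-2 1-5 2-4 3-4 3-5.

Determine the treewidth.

2

A width-2 tree decomposition is:
Bags: B1 = {1, 2, 4}  B2 = {1, 4, 5}  B3 = {3, 4, 5}
Tree: B1–B2, B2–B3
The largest bag has 3 vertices, giving width 2; this decomposition certifies tw(G) ≤ 2. Since 4–2–1–5–3–4 is a cycle in G, G is not acyclic. Forests are exactly the graphs of treewidth ≤ 1, so tw(G) ≥ 2. Combining the bounds, tw(G) = 2.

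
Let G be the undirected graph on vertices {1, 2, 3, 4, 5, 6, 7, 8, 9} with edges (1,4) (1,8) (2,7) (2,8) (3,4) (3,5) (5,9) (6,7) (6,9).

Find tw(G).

A width-2 tree decomposition is:
Bags: B1 = {3, 5, 9}  B2 = {3, 6, 9}  B3 = {3, 6, 7}  B4 = {2, 3, 7}  B5 = {2, 3, 8}  B6 = {1, 3, 8}  B7 = {1, 3, 4}
Tree: B1–B2, B2–B3, B3–B4, B4–B5, B5–B6, B6–B7
The largest bag has 3 vertices, giving width 2; this decomposition certifies tw(G) ≤ 2. Since 3–5–9–6–7–2–8–1–4–3 is a cycle in G, G is not acyclic. Forests are exactly the graphs of treewidth ≤ 1, so tw(G) ≥ 2. Therefore the treewidth is 2.

2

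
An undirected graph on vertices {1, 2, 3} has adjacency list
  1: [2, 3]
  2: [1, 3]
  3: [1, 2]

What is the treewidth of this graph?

2

A width-2 tree decomposition is:
Bags: B1 = {1, 2, 3}
Tree: (single bag)
A single bag containing all 3 vertices is trivially a valid decomposition of width 2. For the lower bound, the 3 vertices {1, 2, 3} are pairwise adjacent, and any tree decomposition puts a clique entirely inside one bag — forcing width ≥ 2. Therefore the treewidth is 2.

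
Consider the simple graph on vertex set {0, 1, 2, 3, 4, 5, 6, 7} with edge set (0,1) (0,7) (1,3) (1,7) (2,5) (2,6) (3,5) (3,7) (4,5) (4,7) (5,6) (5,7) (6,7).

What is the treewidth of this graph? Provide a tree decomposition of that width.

The largest bag has 3 vertices, giving width 2; this decomposition certifies tw(G) ≤ 2. Conversely, {2, 5, 6} is a clique of size 3, and the vertices of any clique must share a bag in every tree decomposition; so some bag has ≥ 3 vertices and tw(G) ≥ 2. Combining the bounds, tw(G) = 2.

Treewidth 2.
Bags: B1 = {3, 5, 7}  B2 = {5, 6, 7}  B3 = {1, 3, 7}  B4 = {0, 1, 7}  B5 = {4, 5, 7}  B6 = {2, 5, 6}
Tree: B1–B2, B1–B3, B3–B4, B1–B5, B2–B6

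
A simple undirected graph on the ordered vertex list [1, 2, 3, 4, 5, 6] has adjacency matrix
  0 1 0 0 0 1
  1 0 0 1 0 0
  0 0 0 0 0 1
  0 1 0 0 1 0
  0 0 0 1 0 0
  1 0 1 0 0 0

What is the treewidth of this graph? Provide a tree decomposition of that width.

Treewidth 1.
One such decomposition:
Bags: B1 = {4, 5}  B2 = {2, 4}  B3 = {1, 2}  B4 = {1, 6}  B5 = {3, 6}
Tree: B1–B2, B2–B3, B3–B4, B4–B5

Each bag holds 2 vertices, so the decomposition has width 1, which upper-bounds the treewidth. G has an edge, so its treewidth is at least 1. Therefore the treewidth is 1.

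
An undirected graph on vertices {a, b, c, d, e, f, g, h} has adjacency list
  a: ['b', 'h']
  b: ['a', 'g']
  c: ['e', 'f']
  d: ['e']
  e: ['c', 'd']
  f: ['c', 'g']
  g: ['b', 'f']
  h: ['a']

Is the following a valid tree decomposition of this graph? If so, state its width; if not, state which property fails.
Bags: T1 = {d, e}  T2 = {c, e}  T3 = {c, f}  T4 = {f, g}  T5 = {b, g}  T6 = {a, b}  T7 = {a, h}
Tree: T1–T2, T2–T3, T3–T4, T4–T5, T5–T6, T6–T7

Yes; width 1.

Every vertex of G appears in some bag (union = {a, b, c, d, e, f, g, h}); every edge is covered by a bag; and for each vertex v the set of bags containing v is connected in the bag tree. The decomposition is therefore valid. The largest bag has 2 vertices, so the width is 1.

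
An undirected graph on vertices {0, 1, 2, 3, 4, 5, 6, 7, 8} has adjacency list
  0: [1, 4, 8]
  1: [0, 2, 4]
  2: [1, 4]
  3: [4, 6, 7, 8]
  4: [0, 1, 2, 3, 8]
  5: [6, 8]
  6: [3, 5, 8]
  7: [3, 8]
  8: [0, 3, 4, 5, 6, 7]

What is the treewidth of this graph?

2

A width-2 tree decomposition is:
Bags: B1 = {3, 6, 8}  B2 = {3, 4, 8}  B3 = {0, 4, 8}  B4 = {0, 1, 4}  B5 = {3, 7, 8}  B6 = {5, 6, 8}  B7 = {1, 2, 4}
Tree: B1–B2, B2–B3, B3–B4, B1–B5, B1–B6, B4–B7
Each bag holds 3 vertices, so the decomposition has width 2, which upper-bounds the treewidth. For the lower bound, the 3 vertices {0, 4, 8} are pairwise adjacent, and any tree decomposition puts a clique entirely inside one bag — forcing width ≥ 2. Combining the bounds, tw(G) = 2.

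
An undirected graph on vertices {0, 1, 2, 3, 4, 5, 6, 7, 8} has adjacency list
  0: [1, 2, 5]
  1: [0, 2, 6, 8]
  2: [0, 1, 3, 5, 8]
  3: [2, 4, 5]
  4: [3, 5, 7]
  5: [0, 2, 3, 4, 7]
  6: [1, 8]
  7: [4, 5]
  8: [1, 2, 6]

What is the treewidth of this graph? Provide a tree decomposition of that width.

Treewidth 2.
One such decomposition:
Bags: B1 = {2, 3, 5}  B2 = {0, 2, 5}  B3 = {3, 4, 5}  B4 = {0, 1, 2}  B5 = {4, 5, 7}  B6 = {1, 2, 8}  B7 = {1, 6, 8}
Tree: B1–B2, B1–B3, B2–B4, B3–B5, B4–B6, B6–B7

The largest bag has 3 vertices, giving width 2; this decomposition certifies tw(G) ≤ 2. Conversely, {0, 1, 2} is a clique of size 3, and the vertices of any clique must share a bag in every tree decomposition; so some bag has ≥ 3 vertices and tw(G) ≥ 2. Therefore the treewidth is 2.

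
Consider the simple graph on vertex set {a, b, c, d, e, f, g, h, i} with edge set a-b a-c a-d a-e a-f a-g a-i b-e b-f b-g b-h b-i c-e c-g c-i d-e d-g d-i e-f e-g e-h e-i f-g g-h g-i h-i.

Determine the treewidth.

4

A width-4 tree decomposition is:
Bags: B1 = {a, b, e, f, g}  B2 = {a, b, e, g, i}  B3 = {b, e, g, h, i}  B4 = {a, c, e, g, i}  B5 = {a, d, e, g, i}
Tree: B1–B2, B2–B3, B2–B4, B4–B5
Every bag has size at most 5, so the width is 5 − 1 = 4 and tw(G) ≤ 4. On the other hand G contains the 5-clique {a, b, e, f, g}. A clique must lie in a single bag of any decomposition, so no decomposition can have width below 4. Therefore the treewidth is 4.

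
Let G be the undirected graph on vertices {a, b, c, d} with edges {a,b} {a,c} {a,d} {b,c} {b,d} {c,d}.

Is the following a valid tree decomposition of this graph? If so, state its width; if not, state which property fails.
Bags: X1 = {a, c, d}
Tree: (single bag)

No — vertex b appears in no bag.

A tree decomposition must satisfy three properties: every vertex lies in some bag; for every edge, both endpoints lie together in some bag; and for every vertex, the bags containing it form a connected subtree. Here vertex b appears in no bag, so the decomposition is invalid.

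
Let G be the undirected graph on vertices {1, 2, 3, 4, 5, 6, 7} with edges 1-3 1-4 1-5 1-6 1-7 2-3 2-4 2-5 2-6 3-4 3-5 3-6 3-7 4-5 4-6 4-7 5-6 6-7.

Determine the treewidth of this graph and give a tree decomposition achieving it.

Every bag has size at most 5, so the width is 5 − 1 = 4 and tw(G) ≤ 4. For the lower bound, the 5 vertices {1, 3, 4, 5, 6} are pairwise adjacent, and any tree decomposition puts a clique entirely inside one bag — forcing width ≥ 4. Combining the bounds, tw(G) = 4.

Treewidth 4.
Bags: B1 = {1, 3, 4, 5, 6}  B2 = {1, 3, 4, 6, 7}  B3 = {2, 3, 4, 5, 6}
Tree: B1–B2, B1–B3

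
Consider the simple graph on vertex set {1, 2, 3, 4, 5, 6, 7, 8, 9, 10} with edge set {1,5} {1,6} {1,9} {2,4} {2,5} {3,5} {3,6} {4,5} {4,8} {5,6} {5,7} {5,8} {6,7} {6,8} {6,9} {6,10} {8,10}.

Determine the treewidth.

2

A width-2 tree decomposition is:
Bags: B1 = {6, 8, 10}  B2 = {5, 6, 8}  B3 = {1, 5, 6}  B4 = {3, 5, 6}  B5 = {4, 5, 8}  B6 = {2, 4, 5}  B7 = {5, 6, 7}  B8 = {1, 6, 9}
Tree: B1–B2, B2–B3, B2–B4, B2–B5, B5–B6, B3–B7, B3–B8
Every bag has size at most 3, so the width is 3 − 1 = 2 and tw(G) ≤ 2. For the lower bound, the 3 vertices {1, 6, 9} are pairwise adjacent, and any tree decomposition puts a clique entirely inside one bag — forcing width ≥ 2. Hence tw(G) = 2 exactly.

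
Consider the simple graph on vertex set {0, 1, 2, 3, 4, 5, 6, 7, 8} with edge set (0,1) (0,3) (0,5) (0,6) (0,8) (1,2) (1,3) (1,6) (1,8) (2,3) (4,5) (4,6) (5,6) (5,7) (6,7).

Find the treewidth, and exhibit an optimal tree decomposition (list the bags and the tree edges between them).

Each bag holds 3 vertices, so the decomposition has width 2, which upper-bounds the treewidth. On the other hand G contains the 3-clique {0, 1, 8}. A clique must lie in a single bag of any decomposition, so no decomposition can have width below 2. Combining the bounds, tw(G) = 2.

Treewidth 2.
One such decomposition:
Bags: B1 = {5, 6, 7}  B2 = {0, 5, 6}  B3 = {4, 5, 6}  B4 = {0, 1, 6}  B5 = {0, 1, 8}  B6 = {0, 1, 3}  B7 = {1, 2, 3}
Tree: B1–B2, B1–B3, B2–B4, B4–B5, B4–B6, B6–B7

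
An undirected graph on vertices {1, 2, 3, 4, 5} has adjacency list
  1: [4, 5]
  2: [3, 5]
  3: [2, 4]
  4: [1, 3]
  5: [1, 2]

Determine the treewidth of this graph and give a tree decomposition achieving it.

Each bag holds 3 vertices, so the decomposition has width 2, which upper-bounds the treewidth. Since 1–5–2–3–4–1 is a cycle in G, G is not acyclic. Forests are exactly the graphs of treewidth ≤ 1, so tw(G) ≥ 2. Combining the bounds, tw(G) = 2.

Treewidth 2.
One optimal decomposition is:
Bags: B1 = {1, 2, 5}  B2 = {1, 2, 3}  B3 = {1, 3, 4}
Tree: B1–B2, B2–B3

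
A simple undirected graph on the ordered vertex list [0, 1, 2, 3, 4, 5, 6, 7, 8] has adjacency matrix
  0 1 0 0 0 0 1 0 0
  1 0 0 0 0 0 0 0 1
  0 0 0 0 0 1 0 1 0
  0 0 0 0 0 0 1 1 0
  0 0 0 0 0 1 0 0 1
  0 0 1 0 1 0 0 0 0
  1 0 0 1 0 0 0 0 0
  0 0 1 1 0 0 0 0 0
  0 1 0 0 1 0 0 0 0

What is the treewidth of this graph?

A width-2 tree decomposition is:
Bags: B1 = {0, 1, 6}  B2 = {1, 6, 8}  B3 = {4, 6, 8}  B4 = {4, 5, 6}  B5 = {2, 5, 6}  B6 = {2, 6, 7}  B7 = {3, 6, 7}
Tree: B1–B2, B2–B3, B3–B4, B4–B5, B5–B6, B6–B7
The largest bag has 3 vertices, giving width 2; this decomposition certifies tw(G) ≤ 2. For the lower bound, G contains the cycle 6–0–1–8–4–5–2–7–3–6, so G is not a forest; only forests have treewidth ≤ 1, hence tw(G) ≥ 2. The upper and lower bounds meet at 2, so that is the treewidth.

2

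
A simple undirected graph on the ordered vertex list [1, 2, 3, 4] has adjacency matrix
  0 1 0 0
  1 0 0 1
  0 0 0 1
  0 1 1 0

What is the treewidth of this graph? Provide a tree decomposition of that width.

Each bag holds 2 vertices, so the decomposition has width 1, which upper-bounds the treewidth. Any graph with an edge has treewidth ≥ 1, and G has the edge 1–2. Combining the bounds, tw(G) = 1.

Treewidth 1.
Bags: B1 = {1, 2}  B2 = {2, 4}  B3 = {3, 4}
Tree: B1–B2, B2–B3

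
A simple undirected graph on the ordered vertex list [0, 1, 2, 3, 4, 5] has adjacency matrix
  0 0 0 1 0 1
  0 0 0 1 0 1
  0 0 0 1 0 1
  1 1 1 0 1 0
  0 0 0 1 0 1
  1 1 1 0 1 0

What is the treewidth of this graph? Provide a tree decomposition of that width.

Every bag has size at most 3, so the width is 3 − 1 = 2 and tw(G) ≤ 2. Since 3–4–5–2–3 is a cycle in G, G is not acyclic. Forests are exactly the graphs of treewidth ≤ 1, so tw(G) ≥ 2. Hence tw(G) = 2 exactly.

Treewidth 2.
One such decomposition:
Bags: B1 = {3, 4, 5}  B2 = {2, 3, 5}  B3 = {1, 3, 5}  B4 = {0, 3, 5}
Tree: B1–B2, B2–B3, B3–B4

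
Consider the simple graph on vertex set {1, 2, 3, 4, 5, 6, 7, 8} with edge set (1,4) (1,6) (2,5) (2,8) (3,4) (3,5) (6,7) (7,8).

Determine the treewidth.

2

A width-2 tree decomposition is:
Bags: B1 = {3, 4, 5}  B2 = {2, 4, 5}  B3 = {2, 4, 8}  B4 = {4, 7, 8}  B5 = {4, 6, 7}  B6 = {1, 4, 6}
Tree: B1–B2, B2–B3, B3–B4, B4–B5, B5–B6
The largest bag has 3 vertices, giving width 2; this decomposition certifies tw(G) ≤ 2. Since 4–3–5–2–8–7–6–1–4 is a cycle in G, G is not acyclic. Forests are exactly the graphs of treewidth ≤ 1, so tw(G) ≥ 2. Combining the bounds, tw(G) = 2.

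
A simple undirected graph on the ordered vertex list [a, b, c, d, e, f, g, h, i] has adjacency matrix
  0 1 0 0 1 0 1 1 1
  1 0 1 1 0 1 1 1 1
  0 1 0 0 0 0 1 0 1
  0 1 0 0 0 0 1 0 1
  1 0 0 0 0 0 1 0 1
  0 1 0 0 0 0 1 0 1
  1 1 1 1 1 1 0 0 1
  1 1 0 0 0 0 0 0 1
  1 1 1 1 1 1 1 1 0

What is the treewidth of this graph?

3

A width-3 tree decomposition is:
Bags: B1 = {a, b, g, i}  B2 = {b, f, g, i}  B3 = {a, b, h, i}  B4 = {b, d, g, i}  B5 = {a, e, g, i}  B6 = {b, c, g, i}
Tree: B1–B2, B1–B3, B1–B4, B1–B5, B4–B6
Every bag has size at most 4, so the width is 4 − 1 = 3 and tw(G) ≤ 3. Conversely, {a, e, g, i} is a clique of size 4, and the vertices of any clique must share a bag in every tree decomposition; so some bag has ≥ 4 vertices and tw(G) ≥ 3. The upper and lower bounds meet at 3, so that is the treewidth.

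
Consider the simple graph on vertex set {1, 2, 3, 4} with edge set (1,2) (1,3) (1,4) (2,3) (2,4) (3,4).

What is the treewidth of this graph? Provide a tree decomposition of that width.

A single bag containing all 4 vertices is trivially a valid decomposition of width 3. Conversely, {1, 2, 3, 4} is a clique of size 4, and the vertices of any clique must share a bag in every tree decomposition; so some bag has ≥ 4 vertices and tw(G) ≥ 3. The upper and lower bounds meet at 3, so that is the treewidth.

Treewidth 3.
One such decomposition:
Bags: B1 = {1, 2, 3, 4}
Tree: (single bag)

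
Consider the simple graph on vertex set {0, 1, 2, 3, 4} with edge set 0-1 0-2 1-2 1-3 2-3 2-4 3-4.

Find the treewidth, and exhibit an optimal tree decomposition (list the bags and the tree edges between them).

Treewidth 2.
One such decomposition:
Bags: B1 = {2, 3, 4}  B2 = {1, 2, 3}  B3 = {0, 1, 2}
Tree: B1–B2, B2–B3

Each bag holds 3 vertices, so the decomposition has width 2, which upper-bounds the treewidth. For the lower bound, the 3 vertices {0, 1, 2} are pairwise adjacent, and any tree decomposition puts a clique entirely inside one bag — forcing width ≥ 2. Combining the bounds, tw(G) = 2.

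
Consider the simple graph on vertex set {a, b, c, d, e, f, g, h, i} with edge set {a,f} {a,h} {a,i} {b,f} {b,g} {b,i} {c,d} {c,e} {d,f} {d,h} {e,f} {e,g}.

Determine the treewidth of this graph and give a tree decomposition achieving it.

Each bag holds 4 vertices, so the decomposition has width 3, which upper-bounds the treewidth. For the lower bound: the 4 vertex sets {c,d,h}, {e}, {f}, {a,b,g,i} are disjoint, each induces a connected subgraph, and every pair is joined by at least one edge of G. Contracting each set to a single vertex therefore yields K_{4} as a minor, and since treewidth is minor-monotone, tw(G) ≥ tw(K_{4}) = 3. Hence tw(G) = 3 exactly.

Treewidth 3.
Bags: B1 = {c, d, e, h}  B2 = {d, e, f, h}  B3 = {a, e, f, h}  B4 = {a, e, f, g}  B5 = {a, b, f, g}  B6 = {a, b, g, i}
Tree: B1–B2, B2–B3, B3–B4, B4–B5, B5–B6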